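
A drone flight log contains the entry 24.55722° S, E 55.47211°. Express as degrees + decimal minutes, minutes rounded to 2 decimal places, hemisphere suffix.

24° 33.43′ S, 55° 28.33′ E

Latitude: fractional part 0.557220 → 33.4332 minutes
Longitude: fractional part 0.472110 → 28.3266 minutes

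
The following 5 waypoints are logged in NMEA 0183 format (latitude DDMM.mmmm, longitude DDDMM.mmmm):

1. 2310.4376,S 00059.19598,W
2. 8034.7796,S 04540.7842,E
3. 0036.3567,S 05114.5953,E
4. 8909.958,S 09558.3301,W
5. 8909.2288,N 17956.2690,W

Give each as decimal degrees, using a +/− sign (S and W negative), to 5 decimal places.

Point 1:
  φ: degrees = first 2 digits = 23, minutes = 10.4376; 23 + 10.4376/60 = 23.173960
  S ⇒ negate
  Longitude: split at 3 digits → 000° and 59.19598′; 0 + 59.19598/60 = 0.986600
  W ⇒ negate
Point 2:
  Lat: split at 2 digits → 80° and 34.7796′; 80 + 34.7796/60 = 80.579660
  hemisphere S, so the sign is −
  Lon: split at 3 digits → 045° and 40.7842′; 45 + 40.7842/60 = 45.679737
  E ⇒ keep positive
Point 3:
  Latitude: split at 2 digits → 00° and 36.3567′; 0 + 36.3567/60 = 0.605945
  S → negative
  λ: split at 3 digits → 051° and 14.5953′; 51 + 14.5953/60 = 51.243255
  E → positive
Point 4:
  Lat: degrees = first 2 digits = 89, minutes = 9.958; 89 + 9.958/60 = 89.165967
  S ⇒ negate
  Longitude: split at 3 digits → 095° and 58.3301′; 95 + 58.3301/60 = 95.972168
  hemisphere W, so the sign is −
Point 5:
  Latitude: degrees = first 2 digits = 89, minutes = 9.2288; 89 + 9.2288/60 = 89.153813
  N → positive
  Longitude: degrees = first 3 digits = 179, minutes = 56.269; 179 + 56.269/60 = 179.937817
  hemisphere W, so the sign is −

1. -23.17396, -0.98660
2. -80.57966, 45.67974
3. -0.60595, 51.24326
4. -89.16597, -95.97217
5. 89.15381, -179.93782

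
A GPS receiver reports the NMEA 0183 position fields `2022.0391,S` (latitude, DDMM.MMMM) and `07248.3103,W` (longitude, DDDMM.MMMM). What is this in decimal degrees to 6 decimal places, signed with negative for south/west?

-20.367318, -72.805172

φ: degrees = first 2 digits = 20, minutes = 22.0391; 20 + 22.0391/60 = 20.3673183
S → negative
Lon: degrees = first 3 digits = 72, minutes = 48.3103; 72 + 48.3103/60 = 72.8051717
W ⇒ negate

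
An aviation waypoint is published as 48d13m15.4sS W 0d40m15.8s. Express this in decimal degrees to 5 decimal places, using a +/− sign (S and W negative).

φ: 48° + 13/60 + 15.4/3600 = 48 + 0.216667 + 0.004278 = 48.220944
S ⇒ negate
Longitude: 40′ + 15.8″ = 40.26333′; 0 + 40.26333/60 = 0.671056
W ⇒ negate

-48.22094, -0.67106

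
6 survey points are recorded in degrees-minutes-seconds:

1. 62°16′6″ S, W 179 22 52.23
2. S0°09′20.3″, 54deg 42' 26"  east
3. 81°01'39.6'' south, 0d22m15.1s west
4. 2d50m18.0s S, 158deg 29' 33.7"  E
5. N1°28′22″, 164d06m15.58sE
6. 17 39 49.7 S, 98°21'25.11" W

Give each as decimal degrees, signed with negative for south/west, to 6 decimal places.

1. -62.268333, -179.381175
2. -0.155639, 54.707222
3. -81.027667, -0.370861
4. -2.838333, 158.492694
5. 1.472778, 164.104328
6. -17.663806, -98.356975

Point 1:
  φ: 16′ + 6″ = 16.10000′; 62 + 16.10000/60 = 62.2683333
  S ⇒ negate
  Lon: 179 + 22/60 + 52.23/3600 = 179.3811750
  W → negative
Point 2:
  Lat: 0 + 9/60 + 20.3/3600 = 0.1556389
  hemisphere S, so the sign is −
  Longitude: 42′ + 26″ = 42.43333′; 54 + 42.43333/60 = 54.7072222
  E → positive
Point 3:
  Latitude: 81 + 1/60 + 39.6/3600 = 81.0276667
  S → negative
  λ: 22′ + 15.1″ = 22.25167′; 0 + 22.25167/60 = 0.3708611
  W → negative
Point 4:
  φ: 2 + 50/60 + 18/3600 = 2.8383333
  S ⇒ negate
  Lon: 29′ + 33.7″ = 29.56167′; 158 + 29.56167/60 = 158.4926944
  E → positive
Point 5:
  Lat: 28′ + 22″ = 28.36667′; 1 + 28.36667/60 = 1.4727778
  N → positive
  Lon: 164 + 6/60 + 15.58/3600 = 164.1043278
  E → positive
Point 6:
  Latitude: 39′ + 49.7″ = 39.82833′; 17 + 39.82833/60 = 17.6638056
  S ⇒ negate
  Longitude: 98 + 21/60 + 25.11/3600 = 98.3569750
  W ⇒ negate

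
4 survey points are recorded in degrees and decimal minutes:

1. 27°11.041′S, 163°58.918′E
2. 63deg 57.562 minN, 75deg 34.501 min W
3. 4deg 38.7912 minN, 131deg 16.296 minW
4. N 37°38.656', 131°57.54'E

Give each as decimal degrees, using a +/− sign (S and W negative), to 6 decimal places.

1. -27.184017, 163.981967
2. 63.959367, -75.575017
3. 4.646520, -131.271600
4. 37.644267, 131.959000

Point 1:
  φ: 11.041′ = 0.184017°; total 27.1840167
  hemisphere S, so the sign is −
  Longitude: 58.918′ = 0.981967°; total 163.9819667
  E → positive
Point 2:
  Latitude: 57.562′ = 0.959367°; total 63.9593667
  N → positive
  λ: 75 + 34.501/60 = 75.5750167
  hemisphere W, so the sign is −
Point 3:
  φ: 4 + 38.7912/60 = 4.6465200
  N ⇒ keep positive
  Longitude: 131 + 16.296/60 = 131.2716000
  W ⇒ negate
Point 4:
  Lat: 38.656′ = 0.644267°; total 37.6442667
  N ⇒ keep positive
  Lon: 57.54′ = 0.959000°; total 131.9590000
  E ⇒ keep positive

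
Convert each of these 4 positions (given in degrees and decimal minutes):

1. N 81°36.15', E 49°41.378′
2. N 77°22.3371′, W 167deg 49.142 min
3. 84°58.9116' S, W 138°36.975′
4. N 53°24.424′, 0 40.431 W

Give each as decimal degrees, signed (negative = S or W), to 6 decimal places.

Point 1:
  Latitude: 81 + 36.15/60 = 81.6025000
  N → positive
  λ: 41.378′ = 0.689633°; total 49.6896333
  E → positive
Point 2:
  φ: 22.3371′ = 0.372285°; total 77.3722850
  N → positive
  Longitude: 49.142′ = 0.819033°; total 167.8190333
  hemisphere W, so the sign is −
Point 3:
  φ: 58.9116′ = 0.981860°; total 84.9818600
  S → negative
  λ: 36.975′ = 0.616250°; total 138.6162500
  W → negative
Point 4:
  Lat: 53 + 24.424/60 = 53.4070667
  N ⇒ keep positive
  Longitude: 0 + 40.431/60 = 0.6738500
  W ⇒ negate

1. 81.602500, 49.689633
2. 77.372285, -167.819033
3. -84.981860, -138.616250
4. 53.407067, -0.673850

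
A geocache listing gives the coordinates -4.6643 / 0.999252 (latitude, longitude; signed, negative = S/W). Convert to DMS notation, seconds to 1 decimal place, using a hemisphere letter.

Latitude is negative → S; |value| = 4.664300
Lat: 0.664300° → 39.85800′; 0.85800 × 60 = 51.480″
λ: 0.999252 × 60 = 59.95512′ → 59′, remainder × 60 = 57.307″

4°39′51.5″ S, 0°59′57.3″ E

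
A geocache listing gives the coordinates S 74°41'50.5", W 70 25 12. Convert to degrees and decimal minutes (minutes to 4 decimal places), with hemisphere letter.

74° 41.8417′ S, 70° 25.2000′ W

Latitude: seconds/60 = 0.84167; minutes = 41 + 0.84167 = 41.841667
λ: seconds/60 = 0.20000; minutes = 25 + 0.20000 = 25.200000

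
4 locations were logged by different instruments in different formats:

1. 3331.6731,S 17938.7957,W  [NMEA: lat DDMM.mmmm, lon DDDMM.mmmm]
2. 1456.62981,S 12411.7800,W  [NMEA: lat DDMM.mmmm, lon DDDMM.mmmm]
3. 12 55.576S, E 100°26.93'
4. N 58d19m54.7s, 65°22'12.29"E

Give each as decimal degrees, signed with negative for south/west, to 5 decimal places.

1. -33.52789, -179.64660
2. -14.94383, -124.19633
3. -12.92627, 100.44883
4. 58.33186, 65.37008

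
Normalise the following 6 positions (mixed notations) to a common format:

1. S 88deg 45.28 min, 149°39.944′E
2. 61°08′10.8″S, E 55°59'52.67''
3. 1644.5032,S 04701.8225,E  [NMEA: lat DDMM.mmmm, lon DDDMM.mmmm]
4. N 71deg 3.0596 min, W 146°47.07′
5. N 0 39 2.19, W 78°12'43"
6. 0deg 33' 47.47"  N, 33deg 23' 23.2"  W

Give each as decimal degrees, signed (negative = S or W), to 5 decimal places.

1. -88.75467, 149.66573
2. -61.13633, 55.99796
3. -16.74172, 47.03038
4. 71.05099, -146.78450
5. 0.65061, -78.21194
6. 0.56319, -33.38978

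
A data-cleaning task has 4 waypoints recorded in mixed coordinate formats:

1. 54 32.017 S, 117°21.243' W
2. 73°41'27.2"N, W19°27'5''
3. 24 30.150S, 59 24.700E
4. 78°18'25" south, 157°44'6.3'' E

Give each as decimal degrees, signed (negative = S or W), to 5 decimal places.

Point 1:
  Lat: 54 + 32.017/60 = 54.533617
  S ⇒ negate
  Longitude: 21.243′ = 0.354050°; total 117.354050
  hemisphere W, so the sign is −
Point 2:
  Lat: 73 + 41/60 + 27.2/3600 = 73.690889
  N → positive
  Lon: 27′ + 5″ = 27.08333′; 19 + 27.08333/60 = 19.451389
  hemisphere W, so the sign is −
Point 3:
  Latitude: 30.15′ = 0.502500°; total 24.502500
  hemisphere S, so the sign is −
  λ: 59 + 24.7/60 = 59.411667
  E ⇒ keep positive
Point 4:
  Latitude: 18′ + 25″ = 18.41667′; 78 + 18.41667/60 = 78.306944
  hemisphere S, so the sign is −
  Longitude: 157° + 44/60 + 6.3/3600 = 157 + 0.733333 + 0.001750 = 157.735083
  E → positive

1. -54.53362, -117.35405
2. 73.69089, -19.45139
3. -24.50250, 59.41167
4. -78.30694, 157.73508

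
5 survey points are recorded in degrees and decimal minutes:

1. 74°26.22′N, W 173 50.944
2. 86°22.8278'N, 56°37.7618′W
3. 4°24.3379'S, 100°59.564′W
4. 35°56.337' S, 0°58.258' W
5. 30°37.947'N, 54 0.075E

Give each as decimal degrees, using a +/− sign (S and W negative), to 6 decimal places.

1. 74.437000, -173.849067
2. 86.380463, -56.629363
3. -4.405632, -100.992733
4. -35.938950, -0.970967
5. 30.632450, 54.001250

Point 1:
  Latitude: 74 + 26.22/60 = 74.4370000
  N ⇒ keep positive
  λ: 173 + 50.944/60 = 173.8490667
  W ⇒ negate
Point 2:
  Latitude: 86 + 22.8278/60 = 86.3804633
  N ⇒ keep positive
  Lon: 56 + 37.7618/60 = 56.6293633
  W ⇒ negate
Point 3:
  φ: 24.3379′ = 0.405632°; total 4.4056317
  hemisphere S, so the sign is −
  λ: 100 + 59.564/60 = 100.9927333
  W → negative
Point 4:
  Lat: 56.337′ = 0.938950°; total 35.9389500
  S ⇒ negate
  λ: 58.258′ = 0.970967°; total 0.9709667
  hemisphere W, so the sign is −
Point 5:
  Latitude: 30 + 37.947/60 = 30.6324500
  N ⇒ keep positive
  Lon: 54 + 0.075/60 = 54.0012500
  E → positive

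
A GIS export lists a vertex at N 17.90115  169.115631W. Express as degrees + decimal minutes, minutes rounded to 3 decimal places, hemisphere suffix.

Lat: 17° + 0.901150 × 60 = 17° 54.06900′
λ: minutes = (169.115631 − 169) × 60 = 6.93786

17° 54.069′ N, 169° 6.938′ W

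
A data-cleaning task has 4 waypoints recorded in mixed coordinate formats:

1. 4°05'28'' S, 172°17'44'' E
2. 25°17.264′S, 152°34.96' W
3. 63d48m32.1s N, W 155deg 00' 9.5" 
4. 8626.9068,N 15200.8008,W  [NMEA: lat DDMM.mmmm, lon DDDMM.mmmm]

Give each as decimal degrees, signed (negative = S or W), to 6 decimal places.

1. -4.091111, 172.295556
2. -25.287733, -152.582667
3. 63.808917, -155.002639
4. 86.448447, -152.013347

Point 1:
  φ: 4 + 5/60 + 28/3600 = 4.0911111
  hemisphere S, so the sign is −
  Lon: 17′ + 44″ = 17.73333′; 172 + 17.73333/60 = 172.2955556
  E ⇒ keep positive
Point 2:
  Lat: 17.264′ = 0.287733°; total 25.2877333
  hemisphere S, so the sign is −
  Longitude: 34.96′ = 0.582667°; total 152.5826667
  hemisphere W, so the sign is −
Point 3:
  Latitude: 63° + 48/60 + 32.1/3600 = 63 + 0.800000 + 0.008917 = 63.8089167
  N ⇒ keep positive
  Longitude: 0′ + 9.5″ = 0.15833′; 155 + 0.15833/60 = 155.0026389
  hemisphere W, so the sign is −
Point 4:
  Latitude: degrees = first 2 digits = 86, minutes = 26.9068; 86 + 26.9068/60 = 86.4484467
  N ⇒ keep positive
  Longitude: degrees = first 3 digits = 152, minutes = 0.8008; 152 + 0.8008/60 = 152.0133467
  hemisphere W, so the sign is −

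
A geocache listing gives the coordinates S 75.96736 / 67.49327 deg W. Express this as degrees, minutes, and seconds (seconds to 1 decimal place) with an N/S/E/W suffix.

Lat: 0.967360° → 58.04160′; 0.04160 × 60 = 2.496″
Longitude: 0.493270° → 29.59620′; 0.59620 × 60 = 35.772″

75°58′2.5″ S, 67°29′35.8″ W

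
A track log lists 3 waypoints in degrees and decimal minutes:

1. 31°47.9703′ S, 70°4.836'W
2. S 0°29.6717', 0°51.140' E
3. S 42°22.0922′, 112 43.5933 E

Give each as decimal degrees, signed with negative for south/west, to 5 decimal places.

Point 1:
  Latitude: 31 + 47.9703/60 = 31.799505
  S → negative
  Lon: 4.836′ = 0.080600°; total 70.080600
  hemisphere W, so the sign is −
Point 2:
  φ: 29.6717′ = 0.494528°; total 0.494528
  hemisphere S, so the sign is −
  λ: 0 + 51.14/60 = 0.852333
  E ⇒ keep positive
Point 3:
  φ: 42 + 22.0922/60 = 42.368203
  S → negative
  Longitude: 112 + 43.5933/60 = 112.726555
  E ⇒ keep positive

1. -31.79951, -70.08060
2. -0.49453, 0.85233
3. -42.36820, 112.72656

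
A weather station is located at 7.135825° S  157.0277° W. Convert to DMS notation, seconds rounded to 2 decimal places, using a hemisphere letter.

φ: 0.135825 × 60 = 8.14950′ → 8′, remainder × 60 = 8.9700″
Lon: 0.027700° → 1.66200′; 0.66200 × 60 = 39.7200″

7°08′8.97″ S, 157°01′39.72″ W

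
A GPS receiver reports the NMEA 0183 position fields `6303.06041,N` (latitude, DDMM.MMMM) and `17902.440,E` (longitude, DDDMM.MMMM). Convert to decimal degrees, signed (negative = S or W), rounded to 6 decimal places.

63.051007, 179.040667

Latitude: degrees = first 2 digits = 63, minutes = 3.06041; 63 + 3.06041/60 = 63.0510068
N → positive
Lon: split at 3 digits → 179° and 2.44′; 179 + 2.44/60 = 179.0406667
E → positive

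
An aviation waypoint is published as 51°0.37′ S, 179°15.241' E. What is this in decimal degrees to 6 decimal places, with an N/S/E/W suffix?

φ: 0.37′ = 0.006167°; total 51.0061667
Longitude: 179 + 15.241/60 = 179.2540167

51.006167° S, 179.254017° E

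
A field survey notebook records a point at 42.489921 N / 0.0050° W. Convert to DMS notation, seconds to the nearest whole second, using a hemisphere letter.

Latitude: 0.489921° → 29.39526′; 0.39526 × 60 = 23.72″
λ: 0.005000 × 60 = 0.30000′ → 0′, remainder × 60 = 18.00″

42°29′24″ N, 0°00′18″ W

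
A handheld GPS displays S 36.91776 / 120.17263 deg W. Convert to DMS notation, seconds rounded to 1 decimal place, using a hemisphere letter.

36°55′3.9″ S, 120°10′21.5″ W

φ: 0.917760 × 60 = 55.06560′ → 55′, remainder × 60 = 3.936″
λ: whole degrees 120; 10.35780′ → 10′ and 21.468″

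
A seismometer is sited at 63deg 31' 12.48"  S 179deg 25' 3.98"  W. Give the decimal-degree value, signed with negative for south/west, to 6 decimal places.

φ: 63° + 31/60 + 12.48/3600 = 63 + 0.516667 + 0.003467 = 63.5201333
hemisphere S, so the sign is −
λ: 179 + 25/60 + 3.98/3600 = 179.4177722
W → negative

-63.520133, -179.417772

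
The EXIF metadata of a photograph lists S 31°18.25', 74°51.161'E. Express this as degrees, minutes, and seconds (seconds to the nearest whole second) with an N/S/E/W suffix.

Latitude: 18.25000′ → 18′ and 0.25000 × 60 = 15.00″
λ: fractional minutes 0.16100 × 60 = 9.66″

31°18′15″ S, 74°51′10″ E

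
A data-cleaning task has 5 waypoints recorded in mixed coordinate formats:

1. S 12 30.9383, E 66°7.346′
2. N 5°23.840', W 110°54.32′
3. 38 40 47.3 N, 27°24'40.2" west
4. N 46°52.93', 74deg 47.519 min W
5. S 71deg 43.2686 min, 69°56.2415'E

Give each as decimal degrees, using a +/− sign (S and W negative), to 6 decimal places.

1. -12.515638, 66.122433
2. 5.397333, -110.905333
3. 38.679806, -27.411167
4. 46.882167, -74.791983
5. -71.721143, 69.937358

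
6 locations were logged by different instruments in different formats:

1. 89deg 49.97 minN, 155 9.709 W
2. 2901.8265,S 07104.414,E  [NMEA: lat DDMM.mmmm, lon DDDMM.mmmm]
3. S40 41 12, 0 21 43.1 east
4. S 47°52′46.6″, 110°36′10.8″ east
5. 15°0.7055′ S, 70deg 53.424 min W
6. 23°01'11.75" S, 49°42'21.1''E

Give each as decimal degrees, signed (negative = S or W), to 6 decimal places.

Point 1:
  φ: 89 + 49.97/60 = 89.8328333
  N ⇒ keep positive
  λ: 9.709′ = 0.161817°; total 155.1618167
  W ⇒ negate
Point 2:
  Lat: split at 2 digits → 29° and 1.8265′; 29 + 1.8265/60 = 29.0304417
  S ⇒ negate
  λ: split at 3 digits → 071° and 4.414′; 71 + 4.414/60 = 71.0735667
  E → positive
Point 3:
  Lat: 40° + 41/60 + 12/3600 = 40 + 0.683333 + 0.003333 = 40.6866667
  S ⇒ negate
  λ: 21′ + 43.1″ = 21.71833′; 0 + 21.71833/60 = 0.3619722
  E ⇒ keep positive
Point 4:
  Lat: 47 + 52/60 + 46.6/3600 = 47.8796111
  S → negative
  Lon: 110 + 36/60 + 10.8/3600 = 110.6030000
  E → positive
Point 5:
  Lat: 15 + 0.7055/60 = 15.0117583
  S → negative
  Lon: 70 + 53.424/60 = 70.8904000
  hemisphere W, so the sign is −
Point 6:
  φ: 23° + 1/60 + 11.75/3600 = 23 + 0.016667 + 0.003264 = 23.0199306
  hemisphere S, so the sign is −
  Longitude: 49° + 42/60 + 21.1/3600 = 49 + 0.700000 + 0.005861 = 49.7058611
  E → positive

1. 89.832833, -155.161817
2. -29.030442, 71.073567
3. -40.686667, 0.361972
4. -47.879611, 110.603000
5. -15.011758, -70.890400
6. -23.019931, 49.705861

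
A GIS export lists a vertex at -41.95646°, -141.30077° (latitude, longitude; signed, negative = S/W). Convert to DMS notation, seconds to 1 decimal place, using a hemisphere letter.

Latitude is negative → S; |value| = 41.956460
Latitude: 0.956460 × 60 = 57.38760′ → 57′, remainder × 60 = 23.256″
Longitude is negative → W; |value| = 141.300770
Lon: whole degrees 141; 18.04620′ → 18′ and 2.772″

41°57′23.3″ S, 141°18′2.8″ W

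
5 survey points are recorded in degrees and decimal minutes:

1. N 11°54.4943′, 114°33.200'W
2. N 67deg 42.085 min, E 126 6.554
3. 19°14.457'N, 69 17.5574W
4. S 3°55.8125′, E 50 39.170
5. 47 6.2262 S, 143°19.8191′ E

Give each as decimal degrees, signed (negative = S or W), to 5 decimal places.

1. 11.90824, -114.55333
2. 67.70142, 126.10923
3. 19.24095, -69.29262
4. -3.93021, 50.65283
5. -47.10377, 143.33032

Point 1:
  Lat: 11 + 54.4943/60 = 11.908238
  N → positive
  Longitude: 33.2′ = 0.553333°; total 114.553333
  W → negative
Point 2:
  Latitude: 67 + 42.085/60 = 67.701417
  N ⇒ keep positive
  Longitude: 6.554′ = 0.109233°; total 126.109233
  E ⇒ keep positive
Point 3:
  φ: 19 + 14.457/60 = 19.240950
  N → positive
  Lon: 17.5574′ = 0.292623°; total 69.292623
  hemisphere W, so the sign is −
Point 4:
  Lat: 3 + 55.8125/60 = 3.930208
  S ⇒ negate
  Lon: 39.17′ = 0.652833°; total 50.652833
  E → positive
Point 5:
  Lat: 47 + 6.2262/60 = 47.103770
  S ⇒ negate
  Lon: 19.8191′ = 0.330318°; total 143.330318
  E ⇒ keep positive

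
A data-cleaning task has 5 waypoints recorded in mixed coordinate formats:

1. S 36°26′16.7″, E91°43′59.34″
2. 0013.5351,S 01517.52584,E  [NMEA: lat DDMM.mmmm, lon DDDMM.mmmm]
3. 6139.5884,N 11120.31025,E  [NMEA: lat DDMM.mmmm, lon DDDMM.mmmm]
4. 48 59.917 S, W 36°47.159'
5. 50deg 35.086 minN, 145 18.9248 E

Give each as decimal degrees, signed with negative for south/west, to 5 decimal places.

Point 1:
  Latitude: 26′ + 16.7″ = 26.27833′; 36 + 26.27833/60 = 36.437972
  S → negative
  Lon: 91 + 43/60 + 59.34/3600 = 91.733150
  E ⇒ keep positive
Point 2:
  φ: degrees = first 2 digits = 0, minutes = 13.5351; 0 + 13.5351/60 = 0.225585
  S → negative
  Lon: degrees = first 3 digits = 15, minutes = 17.52584; 15 + 17.52584/60 = 15.292097
  E → positive
Point 3:
  Lat: degrees = first 2 digits = 61, minutes = 39.5884; 61 + 39.5884/60 = 61.659807
  N ⇒ keep positive
  Lon: split at 3 digits → 111° and 20.31025′; 111 + 20.31025/60 = 111.338504
  E ⇒ keep positive
Point 4:
  Lat: 59.917′ = 0.998617°; total 48.998617
  S ⇒ negate
  λ: 47.159′ = 0.785983°; total 36.785983
  W ⇒ negate
Point 5:
  Latitude: 50 + 35.086/60 = 50.584767
  N ⇒ keep positive
  λ: 145 + 18.9248/60 = 145.315413
  E ⇒ keep positive

1. -36.43797, 91.73315
2. -0.22559, 15.29210
3. 61.65981, 111.33850
4. -48.99862, -36.78598
5. 50.58477, 145.31541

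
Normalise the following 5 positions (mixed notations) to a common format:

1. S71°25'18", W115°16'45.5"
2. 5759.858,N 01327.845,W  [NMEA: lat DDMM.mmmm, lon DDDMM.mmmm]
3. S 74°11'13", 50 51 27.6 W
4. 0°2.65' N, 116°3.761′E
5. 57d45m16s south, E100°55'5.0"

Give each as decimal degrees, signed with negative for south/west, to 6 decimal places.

1. -71.421667, -115.279306
2. 57.997633, -13.464083
3. -74.186944, -50.857667
4. 0.044167, 116.062683
5. -57.754444, 100.918056

Point 1:
  Latitude: 71 + 25/60 + 18/3600 = 71.4216667
  S → negative
  Lon: 16′ + 45.5″ = 16.75833′; 115 + 16.75833/60 = 115.2793056
  W ⇒ negate
Point 2:
  Latitude: degrees = first 2 digits = 57, minutes = 59.858; 57 + 59.858/60 = 57.9976333
  N ⇒ keep positive
  λ: degrees = first 3 digits = 13, minutes = 27.845; 13 + 27.845/60 = 13.4640833
  W → negative
Point 3:
  Lat: 11′ + 13″ = 11.21667′; 74 + 11.21667/60 = 74.1869444
  hemisphere S, so the sign is −
  Lon: 50° + 51/60 + 27.6/3600 = 50 + 0.850000 + 0.007667 = 50.8576667
  hemisphere W, so the sign is −
Point 4:
  Lat: 2.65′ = 0.044167°; total 0.0441667
  N ⇒ keep positive
  Longitude: 3.761′ = 0.062683°; total 116.0626833
  E → positive
Point 5:
  Lat: 45′ + 16″ = 45.26667′; 57 + 45.26667/60 = 57.7544444
  S → negative
  Longitude: 100° + 55/60 + 5/3600 = 100 + 0.916667 + 0.001389 = 100.9180556
  E → positive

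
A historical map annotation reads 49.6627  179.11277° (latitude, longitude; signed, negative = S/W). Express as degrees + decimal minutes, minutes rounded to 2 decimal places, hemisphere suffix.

49° 39.76′ N, 179° 6.77′ E

Lat: 49° + 0.662700 × 60 = 49° 39.7620′
λ: minutes = (179.112770 − 179) × 60 = 6.7662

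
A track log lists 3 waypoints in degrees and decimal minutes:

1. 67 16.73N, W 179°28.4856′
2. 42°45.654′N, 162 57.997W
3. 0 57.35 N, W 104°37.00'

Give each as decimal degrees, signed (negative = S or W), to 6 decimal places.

1. 67.278833, -179.474760
2. 42.760900, -162.966617
3. 0.955833, -104.616667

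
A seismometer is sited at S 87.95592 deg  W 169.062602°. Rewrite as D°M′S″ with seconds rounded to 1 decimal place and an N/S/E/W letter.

87°57′21.3″ S, 169°03′45.4″ W

φ: 0.955920 × 60 = 57.35520′ → 57′, remainder × 60 = 21.312″
λ: 0.062602 × 60 = 3.75612′ → 3′, remainder × 60 = 45.367″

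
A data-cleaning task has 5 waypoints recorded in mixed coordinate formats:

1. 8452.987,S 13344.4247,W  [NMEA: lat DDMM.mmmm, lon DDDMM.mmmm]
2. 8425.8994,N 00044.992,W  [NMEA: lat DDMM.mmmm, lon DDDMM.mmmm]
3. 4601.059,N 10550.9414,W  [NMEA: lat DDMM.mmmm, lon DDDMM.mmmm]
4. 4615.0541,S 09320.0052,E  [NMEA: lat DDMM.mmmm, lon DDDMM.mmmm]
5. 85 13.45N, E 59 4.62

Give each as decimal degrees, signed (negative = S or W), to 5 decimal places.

1. -84.88312, -133.74041
2. 84.43166, -0.74987
3. 46.01765, -105.84902
4. -46.25090, 93.33342
5. 85.22417, 59.07700

Point 1:
  Latitude: split at 2 digits → 84° and 52.987′; 84 + 52.987/60 = 84.883117
  S → negative
  Longitude: split at 3 digits → 133° and 44.4247′; 133 + 44.4247/60 = 133.740412
  hemisphere W, so the sign is −
Point 2:
  Latitude: split at 2 digits → 84° and 25.8994′; 84 + 25.8994/60 = 84.431657
  N → positive
  Longitude: degrees = first 3 digits = 0, minutes = 44.992; 0 + 44.992/60 = 0.749867
  W ⇒ negate
Point 3:
  Lat: degrees = first 2 digits = 46, minutes = 1.059; 46 + 1.059/60 = 46.017650
  N → positive
  λ: degrees = first 3 digits = 105, minutes = 50.9414; 105 + 50.9414/60 = 105.849023
  W ⇒ negate
Point 4:
  φ: split at 2 digits → 46° and 15.0541′; 46 + 15.0541/60 = 46.250902
  S ⇒ negate
  Lon: split at 3 digits → 093° and 20.0052′; 93 + 20.0052/60 = 93.333420
  E ⇒ keep positive
Point 5:
  Lat: 13.45′ = 0.224167°; total 85.224167
  N → positive
  Longitude: 59 + 4.62/60 = 59.077000
  E ⇒ keep positive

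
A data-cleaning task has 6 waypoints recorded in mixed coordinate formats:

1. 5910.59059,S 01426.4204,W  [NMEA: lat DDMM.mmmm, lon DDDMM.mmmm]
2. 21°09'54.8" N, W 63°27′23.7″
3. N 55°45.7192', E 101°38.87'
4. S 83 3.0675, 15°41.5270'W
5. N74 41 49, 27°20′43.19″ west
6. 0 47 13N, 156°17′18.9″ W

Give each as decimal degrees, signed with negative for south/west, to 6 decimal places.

Point 1:
  φ: split at 2 digits → 59° and 10.59059′; 59 + 10.59059/60 = 59.1765098
  S ⇒ negate
  Lon: split at 3 digits → 014° and 26.4204′; 14 + 26.4204/60 = 14.4403400
  W ⇒ negate
Point 2:
  Lat: 9′ + 54.8″ = 9.91333′; 21 + 9.91333/60 = 21.1652222
  N ⇒ keep positive
  λ: 63 + 27/60 + 23.7/3600 = 63.4565833
  hemisphere W, so the sign is −
Point 3:
  Lat: 45.7192′ = 0.761987°; total 55.7619867
  N ⇒ keep positive
  Lon: 101 + 38.87/60 = 101.6478333
  E → positive
Point 4:
  Lat: 3.0675′ = 0.051125°; total 83.0511250
  S → negative
  λ: 41.527′ = 0.692117°; total 15.6921167
  W → negative
Point 5:
  Lat: 74° + 41/60 + 49/3600 = 74 + 0.683333 + 0.013611 = 74.6969444
  N ⇒ keep positive
  Longitude: 27° + 20/60 + 43.19/3600 = 27 + 0.333333 + 0.011997 = 27.3453306
  W → negative
Point 6:
  Latitude: 47′ + 13″ = 47.21667′; 0 + 47.21667/60 = 0.7869444
  N ⇒ keep positive
  λ: 156 + 17/60 + 18.9/3600 = 156.2885833
  W → negative

1. -59.176510, -14.440340
2. 21.165222, -63.456583
3. 55.761987, 101.647833
4. -83.051125, -15.692117
5. 74.696944, -27.345331
6. 0.786944, -156.288583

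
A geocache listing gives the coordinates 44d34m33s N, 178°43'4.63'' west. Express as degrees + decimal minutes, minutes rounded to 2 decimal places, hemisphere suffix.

φ: 34 + 33/60 = 34.5500′
Lon: 43 + 4.63/60 = 43.0772′

44° 34.55′ N, 178° 43.08′ W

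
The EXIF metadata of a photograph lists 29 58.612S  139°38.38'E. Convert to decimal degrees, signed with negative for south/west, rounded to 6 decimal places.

-29.976867, 139.639667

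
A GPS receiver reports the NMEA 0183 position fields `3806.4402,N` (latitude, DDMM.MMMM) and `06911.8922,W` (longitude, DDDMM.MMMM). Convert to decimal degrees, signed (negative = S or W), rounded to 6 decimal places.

38.107337, -69.198203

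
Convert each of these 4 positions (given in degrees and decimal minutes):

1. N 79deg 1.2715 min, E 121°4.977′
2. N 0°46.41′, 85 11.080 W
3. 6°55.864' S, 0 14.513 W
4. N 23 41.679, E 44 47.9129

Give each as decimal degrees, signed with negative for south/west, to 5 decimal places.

1. 79.02119, 121.08295
2. 0.77350, -85.18467
3. -6.93107, -0.24188
4. 23.69465, 44.79855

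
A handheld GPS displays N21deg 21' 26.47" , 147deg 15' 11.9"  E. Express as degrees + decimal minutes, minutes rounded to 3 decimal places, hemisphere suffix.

Lat: seconds/60 = 0.44117; minutes = 21 + 0.44117 = 21.44117
Lon: 15 + 11.9/60 = 15.19833′

21° 21.441′ N, 147° 15.198′ E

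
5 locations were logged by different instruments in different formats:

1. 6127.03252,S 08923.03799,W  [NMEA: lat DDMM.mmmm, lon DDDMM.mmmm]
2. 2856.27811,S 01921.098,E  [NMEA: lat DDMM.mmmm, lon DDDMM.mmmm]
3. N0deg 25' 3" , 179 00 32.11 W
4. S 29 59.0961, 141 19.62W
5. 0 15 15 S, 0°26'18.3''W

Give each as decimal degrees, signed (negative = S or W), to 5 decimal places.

Point 1:
  φ: degrees = first 2 digits = 61, minutes = 27.03252; 61 + 27.03252/60 = 61.450542
  S → negative
  Lon: degrees = first 3 digits = 89, minutes = 23.03799; 89 + 23.03799/60 = 89.383967
  W ⇒ negate
Point 2:
  Lat: split at 2 digits → 28° and 56.27811′; 28 + 56.27811/60 = 28.937969
  S → negative
  Longitude: split at 3 digits → 019° and 21.098′; 19 + 21.098/60 = 19.351633
  E ⇒ keep positive
Point 3:
  φ: 0° + 25/60 + 3/3600 = 0 + 0.416667 + 0.000833 = 0.417500
  N → positive
  Lon: 0′ + 32.11″ = 0.53517′; 179 + 0.53517/60 = 179.008919
  W → negative
Point 4:
  φ: 29 + 59.0961/60 = 29.984935
  S → negative
  Longitude: 141 + 19.62/60 = 141.327000
  W ⇒ negate
Point 5:
  φ: 15′ + 15″ = 15.25000′; 0 + 15.25000/60 = 0.254167
  hemisphere S, so the sign is −
  λ: 0 + 26/60 + 18.3/3600 = 0.438417
  W → negative

1. -61.45054, -89.38397
2. -28.93797, 19.35163
3. 0.41750, -179.00892
4. -29.98494, -141.32700
5. -0.25417, -0.43842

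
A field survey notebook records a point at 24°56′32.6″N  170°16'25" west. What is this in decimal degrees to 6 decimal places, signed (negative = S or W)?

Lat: 24° + 56/60 + 32.6/3600 = 24 + 0.933333 + 0.009056 = 24.9423889
N ⇒ keep positive
λ: 170 + 16/60 + 25/3600 = 170.2736111
W → negative

24.942389, -170.273611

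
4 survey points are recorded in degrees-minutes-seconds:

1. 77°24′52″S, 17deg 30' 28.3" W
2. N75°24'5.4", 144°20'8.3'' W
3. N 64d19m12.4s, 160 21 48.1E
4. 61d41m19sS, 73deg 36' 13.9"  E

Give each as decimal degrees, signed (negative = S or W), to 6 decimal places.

1. -77.414444, -17.507861
2. 75.401500, -144.335639
3. 64.320111, 160.363361
4. -61.688611, 73.603861

Point 1:
  Latitude: 77 + 24/60 + 52/3600 = 77.4144444
  S → negative
  λ: 17° + 30/60 + 28.3/3600 = 17 + 0.500000 + 0.007861 = 17.5078611
  W → negative
Point 2:
  Lat: 24′ + 5.4″ = 24.09000′; 75 + 24.09000/60 = 75.4015000
  N → positive
  Lon: 20′ + 8.3″ = 20.13833′; 144 + 20.13833/60 = 144.3356389
  hemisphere W, so the sign is −
Point 3:
  Lat: 64° + 19/60 + 12.4/3600 = 64 + 0.316667 + 0.003444 = 64.3201111
  N → positive
  Lon: 160 + 21/60 + 48.1/3600 = 160.3633611
  E ⇒ keep positive
Point 4:
  Lat: 61 + 41/60 + 19/3600 = 61.6886111
  S → negative
  Longitude: 73° + 36/60 + 13.9/3600 = 73 + 0.600000 + 0.003861 = 73.6038611
  E ⇒ keep positive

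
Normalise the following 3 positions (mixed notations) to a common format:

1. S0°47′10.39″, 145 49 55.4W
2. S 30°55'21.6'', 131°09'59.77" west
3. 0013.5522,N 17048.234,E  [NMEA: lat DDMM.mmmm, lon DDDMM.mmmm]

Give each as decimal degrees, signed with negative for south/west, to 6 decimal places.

1. -0.786219, -145.832056
2. -30.922667, -131.166603
3. 0.225870, 170.803900

Point 1:
  Lat: 0 + 47/60 + 10.39/3600 = 0.7862194
  hemisphere S, so the sign is −
  Lon: 49′ + 55.4″ = 49.92333′; 145 + 49.92333/60 = 145.8320556
  W ⇒ negate
Point 2:
  Latitude: 55′ + 21.6″ = 55.36000′; 30 + 55.36000/60 = 30.9226667
  S → negative
  Lon: 131° + 9/60 + 59.77/3600 = 131 + 0.150000 + 0.016603 = 131.1666028
  W ⇒ negate
Point 3:
  φ: degrees = first 2 digits = 0, minutes = 13.5522; 0 + 13.5522/60 = 0.2258700
  N → positive
  Longitude: split at 3 digits → 170° and 48.234′; 170 + 48.234/60 = 170.8039000
  E ⇒ keep positive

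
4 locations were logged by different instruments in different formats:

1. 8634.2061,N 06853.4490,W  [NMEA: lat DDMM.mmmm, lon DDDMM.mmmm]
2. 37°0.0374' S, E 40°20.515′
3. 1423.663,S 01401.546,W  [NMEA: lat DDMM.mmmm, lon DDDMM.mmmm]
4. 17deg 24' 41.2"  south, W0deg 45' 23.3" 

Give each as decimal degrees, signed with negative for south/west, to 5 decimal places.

Point 1:
  φ: degrees = first 2 digits = 86, minutes = 34.2061; 86 + 34.2061/60 = 86.570102
  N ⇒ keep positive
  Longitude: degrees = first 3 digits = 68, minutes = 53.449; 68 + 53.449/60 = 68.890817
  W ⇒ negate
Point 2:
  Lat: 0.0374′ = 0.000623°; total 37.000623
  S → negative
  Longitude: 40 + 20.515/60 = 40.341917
  E ⇒ keep positive
Point 3:
  φ: degrees = first 2 digits = 14, minutes = 23.663; 14 + 23.663/60 = 14.394383
  S ⇒ negate
  Longitude: degrees = first 3 digits = 14, minutes = 1.546; 14 + 1.546/60 = 14.025767
  W → negative
Point 4:
  Latitude: 17° + 24/60 + 41.2/3600 = 17 + 0.400000 + 0.011444 = 17.411444
  hemisphere S, so the sign is −
  Longitude: 45′ + 23.3″ = 45.38833′; 0 + 45.38833/60 = 0.756472
  W → negative

1. 86.57010, -68.89082
2. -37.00062, 40.34192
3. -14.39438, -14.02577
4. -17.41144, -0.75647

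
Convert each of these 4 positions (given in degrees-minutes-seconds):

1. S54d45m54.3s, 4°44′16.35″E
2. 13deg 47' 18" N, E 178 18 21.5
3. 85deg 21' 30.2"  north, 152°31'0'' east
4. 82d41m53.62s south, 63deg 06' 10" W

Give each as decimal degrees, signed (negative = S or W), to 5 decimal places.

Point 1:
  Latitude: 54 + 45/60 + 54.3/3600 = 54.765083
  S ⇒ negate
  λ: 4 + 44/60 + 16.35/3600 = 4.737875
  E ⇒ keep positive
Point 2:
  Latitude: 13 + 47/60 + 18/3600 = 13.788333
  N → positive
  Longitude: 178° + 18/60 + 21.5/3600 = 178 + 0.300000 + 0.005972 = 178.305972
  E → positive
Point 3:
  φ: 21′ + 30.2″ = 21.50333′; 85 + 21.50333/60 = 85.358389
  N → positive
  Longitude: 31′ + 0″ = 31.00000′; 152 + 31.00000/60 = 152.516667
  E → positive
Point 4:
  φ: 41′ + 53.62″ = 41.89367′; 82 + 41.89367/60 = 82.698228
  S ⇒ negate
  Lon: 6′ + 10″ = 6.16667′; 63 + 6.16667/60 = 63.102778
  W → negative

1. -54.76508, 4.73788
2. 13.78833, 178.30597
3. 85.35839, 152.51667
4. -82.69823, -63.10278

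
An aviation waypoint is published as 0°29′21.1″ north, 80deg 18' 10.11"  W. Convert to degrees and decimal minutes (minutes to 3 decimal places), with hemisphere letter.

Latitude: seconds/60 = 0.35167; minutes = 29 + 0.35167 = 29.35167
Longitude: seconds/60 = 0.16850; minutes = 18 + 0.16850 = 18.16850

0° 29.352′ N, 80° 18.169′ W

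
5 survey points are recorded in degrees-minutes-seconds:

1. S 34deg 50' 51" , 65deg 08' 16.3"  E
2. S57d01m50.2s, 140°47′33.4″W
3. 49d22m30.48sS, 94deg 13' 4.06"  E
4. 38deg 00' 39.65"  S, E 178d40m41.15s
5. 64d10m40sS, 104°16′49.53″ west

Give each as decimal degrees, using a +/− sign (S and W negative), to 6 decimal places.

Point 1:
  Latitude: 34 + 50/60 + 51/3600 = 34.8475000
  S → negative
  λ: 8′ + 16.3″ = 8.27167′; 65 + 8.27167/60 = 65.1378611
  E ⇒ keep positive
Point 2:
  Latitude: 57° + 1/60 + 50.2/3600 = 57 + 0.016667 + 0.013944 = 57.0306111
  S ⇒ negate
  λ: 140° + 47/60 + 33.4/3600 = 140 + 0.783333 + 0.009278 = 140.7926111
  W ⇒ negate
Point 3:
  φ: 22′ + 30.48″ = 22.50800′; 49 + 22.50800/60 = 49.3751333
  S ⇒ negate
  Longitude: 94 + 13/60 + 4.06/3600 = 94.2177944
  E ⇒ keep positive
Point 4:
  Latitude: 38° + 0/60 + 39.65/3600 = 38 + 0.000000 + 0.011014 = 38.0110139
  hemisphere S, so the sign is −
  Longitude: 178° + 40/60 + 41.15/3600 = 178 + 0.666667 + 0.011431 = 178.6780972
  E ⇒ keep positive
Point 5:
  Latitude: 10′ + 40″ = 10.66667′; 64 + 10.66667/60 = 64.1777778
  S ⇒ negate
  Lon: 104 + 16/60 + 49.53/3600 = 104.2804250
  W → negative

1. -34.847500, 65.137861
2. -57.030611, -140.792611
3. -49.375133, 94.217794
4. -38.011014, 178.678097
5. -64.177778, -104.280425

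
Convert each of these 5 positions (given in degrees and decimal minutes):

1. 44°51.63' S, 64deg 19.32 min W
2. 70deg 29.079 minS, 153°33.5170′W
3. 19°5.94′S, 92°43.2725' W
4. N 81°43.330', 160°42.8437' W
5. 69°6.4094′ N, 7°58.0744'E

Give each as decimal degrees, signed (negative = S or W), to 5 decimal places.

1. -44.86050, -64.32200
2. -70.48465, -153.55862
3. -19.09900, -92.72121
4. 81.72217, -160.71406
5. 69.10682, 7.96791

Point 1:
  Latitude: 51.63′ = 0.860500°; total 44.860500
  S ⇒ negate
  Longitude: 64 + 19.32/60 = 64.322000
  hemisphere W, so the sign is −
Point 2:
  Lat: 29.079′ = 0.484650°; total 70.484650
  hemisphere S, so the sign is −
  Lon: 153 + 33.517/60 = 153.558617
  W → negative
Point 3:
  Latitude: 19 + 5.94/60 = 19.099000
  hemisphere S, so the sign is −
  λ: 92 + 43.2725/60 = 92.721208
  W → negative
Point 4:
  Latitude: 81 + 43.33/60 = 81.722167
  N → positive
  λ: 160 + 42.8437/60 = 160.714062
  W → negative
Point 5:
  Lat: 6.4094′ = 0.106823°; total 69.106823
  N → positive
  λ: 7 + 58.0744/60 = 7.967907
  E → positive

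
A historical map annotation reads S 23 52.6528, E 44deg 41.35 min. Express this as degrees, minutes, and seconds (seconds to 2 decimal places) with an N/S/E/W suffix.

23°52′39.17″ S, 44°41′21.00″ E

Lat: 52.65280′ → 52′ and 0.65280 × 60 = 39.1680″
Longitude: 41.35000′ → 41′ and 0.35000 × 60 = 21.0000″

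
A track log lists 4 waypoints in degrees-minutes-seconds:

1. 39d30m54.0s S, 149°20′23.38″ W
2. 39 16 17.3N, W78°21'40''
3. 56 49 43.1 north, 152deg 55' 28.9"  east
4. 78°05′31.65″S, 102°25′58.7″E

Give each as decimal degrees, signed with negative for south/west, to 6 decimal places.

1. -39.515000, -149.339828
2. 39.271472, -78.361111
3. 56.828639, 152.924694
4. -78.092125, 102.432972

Point 1:
  Latitude: 39° + 30/60 + 54/3600 = 39 + 0.500000 + 0.015000 = 39.5150000
  S → negative
  Longitude: 149° + 20/60 + 23.38/3600 = 149 + 0.333333 + 0.006494 = 149.3398278
  hemisphere W, so the sign is −
Point 2:
  Latitude: 16′ + 17.3″ = 16.28833′; 39 + 16.28833/60 = 39.2714722
  N → positive
  Longitude: 78° + 21/60 + 40/3600 = 78 + 0.350000 + 0.011111 = 78.3611111
  W ⇒ negate
Point 3:
  Lat: 49′ + 43.1″ = 49.71833′; 56 + 49.71833/60 = 56.8286389
  N ⇒ keep positive
  Lon: 152° + 55/60 + 28.9/3600 = 152 + 0.916667 + 0.008028 = 152.9246944
  E → positive
Point 4:
  φ: 78 + 5/60 + 31.65/3600 = 78.0921250
  S → negative
  Longitude: 102° + 25/60 + 58.7/3600 = 102 + 0.416667 + 0.016306 = 102.4329722
  E ⇒ keep positive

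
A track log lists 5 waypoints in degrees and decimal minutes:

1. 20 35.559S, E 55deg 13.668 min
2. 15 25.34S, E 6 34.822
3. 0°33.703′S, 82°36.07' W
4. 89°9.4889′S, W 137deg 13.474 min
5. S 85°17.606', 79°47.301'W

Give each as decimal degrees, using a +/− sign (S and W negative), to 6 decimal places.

1. -20.592650, 55.227800
2. -15.422333, 6.580367
3. -0.561717, -82.601167
4. -89.158148, -137.224567
5. -85.293433, -79.788350

Point 1:
  Lat: 35.559′ = 0.592650°; total 20.5926500
  hemisphere S, so the sign is −
  λ: 13.668′ = 0.227800°; total 55.2278000
  E → positive
Point 2:
  φ: 25.34′ = 0.422333°; total 15.4223333
  hemisphere S, so the sign is −
  Lon: 6 + 34.822/60 = 6.5803667
  E → positive
Point 3:
  Latitude: 33.703′ = 0.561717°; total 0.5617167
  S ⇒ negate
  Lon: 36.07′ = 0.601167°; total 82.6011667
  hemisphere W, so the sign is −
Point 4:
  Lat: 9.4889′ = 0.158148°; total 89.1581483
  hemisphere S, so the sign is −
  Lon: 137 + 13.474/60 = 137.2245667
  hemisphere W, so the sign is −
Point 5:
  Lat: 85 + 17.606/60 = 85.2934333
  hemisphere S, so the sign is −
  Lon: 47.301′ = 0.788350°; total 79.7883500
  W ⇒ negate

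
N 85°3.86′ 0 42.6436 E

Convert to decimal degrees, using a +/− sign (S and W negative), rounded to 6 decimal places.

Latitude: 85 + 3.86/60 = 85.0643333
N ⇒ keep positive
Longitude: 0 + 42.6436/60 = 0.7107267
E ⇒ keep positive

85.064333, 0.710727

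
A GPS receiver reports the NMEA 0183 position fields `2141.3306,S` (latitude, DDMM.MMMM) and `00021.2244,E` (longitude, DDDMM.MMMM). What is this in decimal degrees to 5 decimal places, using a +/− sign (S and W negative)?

φ: degrees = first 2 digits = 21, minutes = 41.3306; 21 + 41.3306/60 = 21.688843
hemisphere S, so the sign is −
λ: split at 3 digits → 000° and 21.2244′; 0 + 21.2244/60 = 0.353740
E → positive

-21.68884, 0.35374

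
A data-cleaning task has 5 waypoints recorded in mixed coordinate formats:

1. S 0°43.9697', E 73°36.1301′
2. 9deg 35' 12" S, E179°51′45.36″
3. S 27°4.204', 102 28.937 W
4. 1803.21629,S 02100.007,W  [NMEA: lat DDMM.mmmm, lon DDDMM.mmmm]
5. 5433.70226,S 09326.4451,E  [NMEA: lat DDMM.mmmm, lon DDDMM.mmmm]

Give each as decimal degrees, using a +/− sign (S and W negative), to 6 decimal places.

Point 1:
  φ: 0 + 43.9697/60 = 0.7328283
  S ⇒ negate
  Longitude: 36.1301′ = 0.602168°; total 73.6021683
  E → positive
Point 2:
  φ: 9 + 35/60 + 12/3600 = 9.5866667
  S ⇒ negate
  Longitude: 179° + 51/60 + 45.36/3600 = 179 + 0.850000 + 0.012600 = 179.8626000
  E → positive
Point 3:
  Latitude: 4.204′ = 0.070067°; total 27.0700667
  S → negative
  Lon: 102 + 28.937/60 = 102.4822833
  W → negative
Point 4:
  Latitude: degrees = first 2 digits = 18, minutes = 3.21629; 18 + 3.21629/60 = 18.0536048
  S → negative
  Lon: split at 3 digits → 021° and 0.007′; 21 + 0.007/60 = 21.0001167
  W ⇒ negate
Point 5:
  φ: degrees = first 2 digits = 54, minutes = 33.70226; 54 + 33.70226/60 = 54.5617043
  S → negative
  Lon: degrees = first 3 digits = 93, minutes = 26.4451; 93 + 26.4451/60 = 93.4407517
  E ⇒ keep positive

1. -0.732828, 73.602168
2. -9.586667, 179.862600
3. -27.070067, -102.482283
4. -18.053605, -21.000117
5. -54.561704, 93.440752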